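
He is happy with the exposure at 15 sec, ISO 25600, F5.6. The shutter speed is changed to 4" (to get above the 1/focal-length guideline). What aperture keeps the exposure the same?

Shutter speed: 15 → 8 → 4 — 2 stops faster (darker).
Need 2 stops brighter from the aperture: f/5.6 → f/4 → f/2.8.

f/2.8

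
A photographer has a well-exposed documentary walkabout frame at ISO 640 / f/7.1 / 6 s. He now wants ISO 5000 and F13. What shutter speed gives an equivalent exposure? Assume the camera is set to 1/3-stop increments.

ISO: 640 → 800 → 1000 → 1250 → 1600 → 2000 → 2500 → 3200 → 4000 → 5000 — 3 stops raised (brighter).
Aperture: f/7.1 → f/8 → f/9 → f/10 → f/11 → f/13 — 1 2/3 stops narrower (darker).
Net change so far: 1 1/3 stops brighter. Offset with the shutter speed: 6 → 5 → 4 → 3.2 → 2.5.

2.5 s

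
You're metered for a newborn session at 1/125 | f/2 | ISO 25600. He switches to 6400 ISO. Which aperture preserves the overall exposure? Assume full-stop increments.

f/1.0

ISO: 25600 → 12800 → 6400 — 2 stops lower (darker).
Need 2 stops brighter from the aperture: f/2 → f/1.4 → f/1.0.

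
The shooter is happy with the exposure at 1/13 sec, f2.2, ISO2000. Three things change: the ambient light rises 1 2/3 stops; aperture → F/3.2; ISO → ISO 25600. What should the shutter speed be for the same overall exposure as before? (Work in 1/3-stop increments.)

Scene light: 1 2/3 stops brighter.
Aperture: f/2.2 → f/2.5 → f/2.8 → f/3.2 — 1 stop narrower (darker).
ISO: 2000 → 2500 → 3200 → 4000 → 5000 → 6400 → 8000 → 10000 → 12800 → 16000 → 20000 → 25600 — 3 2/3 stops raised (brighter).
Net so far: 4 1/3 stops brighter. Shutter speed: 1/13 → 1/15 → 1/20 → 1/25 → 1/30 → 1/40 → 1/50 → 1/60 → 1/80 → 1/100 → 1/125 → 1/160 → 1/200 → 1/250.

1/250s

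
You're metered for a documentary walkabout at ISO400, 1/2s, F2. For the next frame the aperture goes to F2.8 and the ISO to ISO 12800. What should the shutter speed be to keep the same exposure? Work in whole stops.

Aperture: f/2 → f/2.8 — 1 stop stopped down (darker).
ISO: 400 → 800 → 1600 → 3200 → 6400 → 12800 — 5 stops higher (brighter).
Net change so far: 4 stops brighter. Offset with the shutter speed: 1/2 → 1/4 → 1/8 → 1/15 → 1/30.

1/30s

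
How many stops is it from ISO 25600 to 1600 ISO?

4 stops

25600 → 12800 → 6400 → 3200 → 1600 — count the steps: 4 stops.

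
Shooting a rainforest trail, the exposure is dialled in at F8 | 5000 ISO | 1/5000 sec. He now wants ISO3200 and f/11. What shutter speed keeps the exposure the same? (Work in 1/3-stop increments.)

ISO: 5000 → 4000 → 3200 — 2/3 stop lower (darker).
Aperture: f/8 → f/9 → f/10 → f/11 — 1 stop narrower (darker).
Net change so far: 1 2/3 stops darker. Offset with the shutter speed: 1/5000 → 1/4000 → 1/3200 → 1/2500 → 1/2000 → 1/1600.

1/1600s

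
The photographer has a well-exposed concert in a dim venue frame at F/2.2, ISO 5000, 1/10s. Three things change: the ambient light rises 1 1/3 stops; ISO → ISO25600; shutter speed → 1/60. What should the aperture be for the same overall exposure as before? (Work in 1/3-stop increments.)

Scene light: 1 1/3 stops brighter.
ISO: 5000 → 6400 → 8000 → 10000 → 12800 → 16000 → 20000 → 25600 — 2 1/3 stops higher (brighter).
Shutter speed: 1/10 → 1/13 → 1/15 → 1/20 → 1/25 → 1/30 → 1/40 → 1/50 → 1/60 — 2 2/3 stops faster (darker).
Net so far: 1 stop brighter. Aperture: f/2.2 → f/2.5 → f/2.8 → f/3.2.

f/3.2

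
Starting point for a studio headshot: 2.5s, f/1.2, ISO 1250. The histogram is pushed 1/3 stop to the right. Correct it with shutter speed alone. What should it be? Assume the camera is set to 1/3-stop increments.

2 s

Overexposed by 1/3 stop → need 1/3 stop darker.
Shutter speed: 2.5 → 2.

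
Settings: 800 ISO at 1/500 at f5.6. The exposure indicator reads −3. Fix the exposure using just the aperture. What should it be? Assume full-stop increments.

Underexposed by 3 stops → need 3 stops brighter.
Aperture: f/5.6 → f/4 → f/2.8 → f/2.

f/2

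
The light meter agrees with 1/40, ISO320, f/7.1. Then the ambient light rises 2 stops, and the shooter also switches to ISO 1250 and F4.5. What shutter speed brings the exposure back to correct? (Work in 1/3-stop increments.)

Scene light: 2 stops brighter.
ISO: 320 → 400 → 500 → 640 → 800 → 1000 → 1250 — 2 stops higher (brighter).
Aperture: f/7.1 → f/6.3 → f/5.6 → f/5 → f/4.5 — 1 1/3 stops wider (brighter).
Net so far: 5 1/3 stops brighter. Shutter speed: 1/40 → 1/50 → 1/60 → 1/80 → 1/100 → 1/125 → 1/160 → 1/200 → 1/250 → 1/320 → 1/400 → 1/500 → 1/640 → 1/800 → 1/1000 → 1/1250 → 1/1600.

1/1600s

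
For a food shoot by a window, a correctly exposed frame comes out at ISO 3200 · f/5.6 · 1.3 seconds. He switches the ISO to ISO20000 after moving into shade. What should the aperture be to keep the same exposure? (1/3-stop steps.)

f/14

ISO: 3200 → 4000 → 5000 → 6400 → 8000 → 10000 → 12800 → 16000 → 20000 — 2 2/3 stops raised (brighter).
Need 2 2/3 stops darker from the aperture: f/5.6 → f/6.3 → f/7.1 → f/8 → f/9 → f/10 → f/11 → f/13 → f/14.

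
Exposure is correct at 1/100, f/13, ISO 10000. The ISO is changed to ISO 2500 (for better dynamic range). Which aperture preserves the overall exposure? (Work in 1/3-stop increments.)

f/6.3

ISO: 10000 → 8000 → 6400 → 5000 → 4000 → 3200 → 2500 — 2 stops lower (darker).
Need 2 stops brighter from the aperture: f/13 → f/11 → f/10 → f/9 → f/8 → f/7.1 → f/6.3.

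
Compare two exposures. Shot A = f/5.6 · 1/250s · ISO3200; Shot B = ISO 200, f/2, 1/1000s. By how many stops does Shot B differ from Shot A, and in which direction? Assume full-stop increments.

Aperture: f/5.6 → f/4 → f/2.8 → f/2 — 3 stops larger aperture (brighter).
Shutter speed: 1/250 → 1/500 → 1/1000 — 2 stops faster (darker).
ISO: 3200 → 1600 → 800 → 400 → 200 — 4 stops dropped (darker).
Net: +3 −2 −4 = −3 stops.

3 stops darker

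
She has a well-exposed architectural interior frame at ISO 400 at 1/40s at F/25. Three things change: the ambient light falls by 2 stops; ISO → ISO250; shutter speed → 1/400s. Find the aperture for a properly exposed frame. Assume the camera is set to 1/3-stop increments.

f/3.2

Scene light: 2 stops darker.
ISO: 400 → 320 → 250 — 2/3 stop dropped (darker).
Shutter speed: 1/40 → 1/50 → 1/60 → 1/80 → 1/100 → 1/125 → 1/160 → 1/200 → 1/250 → 1/320 → 1/400 — 3 1/3 stops faster (darker).
Net so far: 6 stops darker. Aperture: f/25 → f/22 → f/20 → f/18 → f/16 → f/14 → f/13 → f/11 → f/10 → f/9 → f/8 → f/7.1 → f/6.3 → f/5.6 → f/5 → f/4.5 → f/4 → f/3.5 → f/3.2.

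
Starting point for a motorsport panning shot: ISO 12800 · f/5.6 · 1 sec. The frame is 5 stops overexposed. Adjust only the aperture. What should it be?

Overexposed by 5 stops → need 5 stops darker.
Aperture: f/5.6 → f/8 → f/11 → f/16 → f/22 → f/32.

f/32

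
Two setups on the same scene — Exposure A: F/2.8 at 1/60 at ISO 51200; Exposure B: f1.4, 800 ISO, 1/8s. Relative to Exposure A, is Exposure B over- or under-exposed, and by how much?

Aperture: f/2.8 → f/2 → f/1.4 — 2 stops opened up (brighter).
Shutter speed: 1/60 → 1/30 → 1/15 → 1/8 — 3 stops slower (brighter).
ISO: 51200 → 25600 → 12800 → 6400 → 3200 → 1600 → 800 — 6 stops lower (darker).
Net: +2 +3 −6 = −1 stop.

1 stop darker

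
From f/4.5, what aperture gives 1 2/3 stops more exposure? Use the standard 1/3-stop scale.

Aperture: f/4.5 → f/4 → f/3.5 → f/3.2 → f/2.8 → f/2.5 — 1 2/3 stops opened up (brighter).

f/2.5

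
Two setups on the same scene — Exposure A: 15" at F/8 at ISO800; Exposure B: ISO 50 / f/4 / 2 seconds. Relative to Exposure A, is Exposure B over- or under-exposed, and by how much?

Aperture: f/8 → f/5.6 → f/4 — 2 stops larger aperture (brighter).
Shutter speed: 15 → 8 → 4 → 2 — 3 stops faster (darker).
ISO: 800 → 400 → 200 → 100 → 50 — 4 stops lower (darker).
Net: +2 −3 −4 = −5 stops.

5 stops darker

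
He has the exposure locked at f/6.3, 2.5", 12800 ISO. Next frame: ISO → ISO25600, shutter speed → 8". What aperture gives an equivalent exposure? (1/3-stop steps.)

ISO: 12800 → 16000 → 20000 → 25600 — 1 stop raised (brighter).
Shutter speed: 2.5 → 3.2 → 4 → 5 → 6 → 8 — 1 2/3 stops longer (brighter).
Net change so far: 2 2/3 stops brighter. Offset with the aperture: f/6.3 → f/7.1 → f/8 → f/9 → f/10 → f/11 → f/13 → f/14 → f/16.

f/16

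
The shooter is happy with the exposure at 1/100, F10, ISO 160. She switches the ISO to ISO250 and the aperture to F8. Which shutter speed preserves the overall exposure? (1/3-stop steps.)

1/250s

ISO: 160 → 200 → 250 — 2/3 stop raised (brighter).
Aperture: f/10 → f/9 → f/8 — 2/3 stop opened up (brighter).
Net change so far: 1 1/3 stops brighter. Offset with the shutter speed: 1/100 → 1/125 → 1/160 → 1/200 → 1/250.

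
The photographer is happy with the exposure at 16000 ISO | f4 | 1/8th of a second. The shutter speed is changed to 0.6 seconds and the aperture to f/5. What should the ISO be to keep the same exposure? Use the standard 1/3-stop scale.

ISO 5000

Shutter speed: 1/8 → 1/6 → 1/5 → 1/4 → 0.3 → 0.4 → 0.5 → 0.6 — 2 1/3 stops longer (brighter).
Aperture: f/4 → f/4.5 → f/5 — 2/3 stop narrower (darker).
Net change so far: 1 2/3 stops brighter. Offset with the ISO: 16000 → 12800 → 10000 → 8000 → 6400 → 5000.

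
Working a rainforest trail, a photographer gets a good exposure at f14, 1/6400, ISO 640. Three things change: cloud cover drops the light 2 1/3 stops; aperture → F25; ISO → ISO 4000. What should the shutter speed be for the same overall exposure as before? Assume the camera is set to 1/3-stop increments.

Scene light: 2 1/3 stops darker.
Aperture: f/14 → f/16 → f/18 → f/20 → f/22 → f/25 — 1 2/3 stops narrower (darker).
ISO: 640 → 800 → 1000 → 1250 → 1600 → 2000 → 2500 → 3200 → 4000 — 2 2/3 stops raised (brighter).
Net so far: 1 1/3 stops darker. Shutter speed: 1/6400 → 1/5000 → 1/4000 → 1/3200 → 1/2500.

1/2500s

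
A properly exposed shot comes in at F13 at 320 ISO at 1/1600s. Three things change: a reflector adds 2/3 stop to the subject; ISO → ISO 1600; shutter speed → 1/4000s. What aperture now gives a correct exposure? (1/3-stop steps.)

f/22

Scene light: 2/3 stop brighter.
ISO: 320 → 400 → 500 → 640 → 800 → 1000 → 1250 → 1600 — 2 1/3 stops raised (brighter).
Shutter speed: 1/1600 → 1/2000 → 1/2500 → 1/3200 → 1/4000 — 1 1/3 stops faster (darker).
Net so far: 1 2/3 stops brighter. Aperture: f/13 → f/14 → f/16 → f/18 → f/20 → f/22.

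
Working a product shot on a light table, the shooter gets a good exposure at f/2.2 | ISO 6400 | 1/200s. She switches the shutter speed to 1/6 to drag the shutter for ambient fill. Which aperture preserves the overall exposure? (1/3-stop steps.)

Shutter speed: 1/200 → 1/160 → 1/125 → 1/100 → 1/80 → 1/60 → 1/50 → 1/40 → 1/30 → 1/25 → 1/20 → 1/15 → 1/13 → 1/10 → 1/8 → 1/6 — 5 stops longer (brighter).
Need 5 stops darker from the aperture: f/2.2 → f/2.5 → f/2.8 → f/3.2 → f/3.5 → f/4 → f/4.5 → f/5 → f/5.6 → f/6.3 → f/7.1 → f/8 → f/9 → f/10 → f/11 → f/13.

f/13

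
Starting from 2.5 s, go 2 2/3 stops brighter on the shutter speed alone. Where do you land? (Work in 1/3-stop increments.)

Shutter speed: 2.5 → 3.2 → 4 → 5 → 6 → 8 → 10 → 13 → 15 — 2 2/3 stops slower (brighter).

15 s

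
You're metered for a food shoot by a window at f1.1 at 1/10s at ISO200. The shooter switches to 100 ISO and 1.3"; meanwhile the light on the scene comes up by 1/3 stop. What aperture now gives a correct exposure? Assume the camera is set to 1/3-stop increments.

Scene light: 1/3 stop brighter.
ISO: 200 → 160 → 125 → 100 — 1 stop lower (darker).
Shutter speed: 1/10 → 1/8 → 1/6 → 1/5 → 1/4 → 0.3 → 0.4 → 0.5 → 0.6 → 0.8 → 1 → 1.3 — 3 2/3 stops longer (brighter).
Net so far: 3 stops brighter. Aperture: f/1.1 → f/1.2 → f/1.4 → f/1.6 → f/1.8 → f/2 → f/2.2 → f/2.5 → f/2.8 → f/3.2.

f/3.2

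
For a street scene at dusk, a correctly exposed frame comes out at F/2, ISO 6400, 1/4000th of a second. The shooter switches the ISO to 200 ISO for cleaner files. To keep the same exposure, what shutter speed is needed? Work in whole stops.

1/125s

ISO: 6400 → 3200 → 1600 → 800 → 400 → 200 — 5 stops lower (darker).
Need 5 stops brighter from the shutter speed: 1/4000 → 1/2000 → 1/1000 → 1/500 → 1/250 → 1/125.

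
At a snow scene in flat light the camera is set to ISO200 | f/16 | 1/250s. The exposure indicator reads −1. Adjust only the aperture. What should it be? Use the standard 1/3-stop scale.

f/11

Underexposed by 1 stop → need 1 stop brighter.
Aperture: f/16 → f/14 → f/13 → f/11.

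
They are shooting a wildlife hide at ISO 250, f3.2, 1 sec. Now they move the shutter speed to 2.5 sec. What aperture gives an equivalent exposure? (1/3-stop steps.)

Shutter speed: 1 → 1.3 → 1.6 → 2 → 2.5 — 1 1/3 stops slower (brighter).
Need 1 1/3 stops darker from the aperture: f/3.2 → f/3.5 → f/4 → f/4.5 → f/5.

f/5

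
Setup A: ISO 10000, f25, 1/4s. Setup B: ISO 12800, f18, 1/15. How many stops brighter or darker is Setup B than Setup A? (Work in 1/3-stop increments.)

Aperture: f/25 → f/22 → f/20 → f/18 — 1 stop wider (brighter).
Shutter speed: 1/4 → 1/5 → 1/6 → 1/8 → 1/10 → 1/13 → 1/15 — 2 stops faster (darker).
ISO: 10000 → 12800 — 1/3 stop higher (brighter).
Net: +1 −2 +1/3 = −2/3 stops.

2/3 stop darker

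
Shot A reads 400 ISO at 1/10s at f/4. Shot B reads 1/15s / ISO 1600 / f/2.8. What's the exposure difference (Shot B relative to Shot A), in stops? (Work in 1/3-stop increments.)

2 1/3 stops brighter

Aperture: f/4 → f/3.5 → f/3.2 → f/2.8 — 1 stop wider (brighter).
Shutter speed: 1/10 → 1/13 → 1/15 — 2/3 stop shorter (darker).
ISO: 400 → 500 → 640 → 800 → 1000 → 1250 → 1600 — 2 stops higher (brighter).
Net: +1 −2/3 +2 = +2 1/3 stops.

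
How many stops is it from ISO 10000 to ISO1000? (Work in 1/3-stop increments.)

10000 → 8000 → 6400 → 5000 → 4000 → 3200 → 2500 → 2000 → 1600 → 1250 → 1000 — count the steps: 10 third-stops = 3 1/3 stops.

3 1/3 stops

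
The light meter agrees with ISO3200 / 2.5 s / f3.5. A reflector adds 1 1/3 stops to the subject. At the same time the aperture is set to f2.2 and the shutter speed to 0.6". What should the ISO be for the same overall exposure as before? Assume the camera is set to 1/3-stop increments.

ISO 2000

Scene light: 1 1/3 stops brighter.
Aperture: f/3.5 → f/3.2 → f/2.8 → f/2.5 → f/2.2 — 1 1/3 stops larger aperture (brighter).
Shutter speed: 2.5 → 2 → 1.6 → 1.3 → 1 → 0.8 → 0.6 — 2 stops faster (darker).
Net so far: 2/3 stop brighter. ISO: 3200 → 2500 → 2000.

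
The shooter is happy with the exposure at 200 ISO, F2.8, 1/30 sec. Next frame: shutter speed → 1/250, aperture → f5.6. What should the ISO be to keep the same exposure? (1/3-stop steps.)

Shutter speed: 1/30 → 1/40 → 1/50 → 1/60 → 1/80 → 1/100 → 1/125 → 1/160 → 1/200 → 1/250 — 3 stops faster (darker).
Aperture: f/2.8 → f/3.2 → f/3.5 → f/4 → f/4.5 → f/5 → f/5.6 — 2 stops stopped down (darker).
Net change so far: 5 stops darker. Offset with the ISO: 200 → 250 → 320 → 400 → 500 → 640 → 800 → 1000 → 1250 → 1600 → 2000 → 2500 → 3200 → 4000 → 5000 → 6400.

ISO 6400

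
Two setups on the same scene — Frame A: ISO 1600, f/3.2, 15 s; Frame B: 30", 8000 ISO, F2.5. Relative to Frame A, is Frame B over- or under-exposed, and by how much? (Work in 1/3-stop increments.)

Aperture: f/3.2 → f/2.8 → f/2.5 — 2/3 stop larger aperture (brighter).
Shutter speed: 15 → 20 → 25 → 30 — 1 stop longer (brighter).
ISO: 1600 → 2000 → 2500 → 3200 → 4000 → 5000 → 6400 → 8000 — 2 1/3 stops higher (brighter).
Net: +2/3 +1 +2 1/3 = +4 stops.

4 stops brighter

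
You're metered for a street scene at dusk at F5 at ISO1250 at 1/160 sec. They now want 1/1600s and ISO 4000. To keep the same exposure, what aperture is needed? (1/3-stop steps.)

f/2.8

Shutter speed: 1/160 → 1/200 → 1/250 → 1/320 → 1/400 → 1/500 → 1/640 → 1/800 → 1/1000 → 1/1250 → 1/1600 — 3 1/3 stops faster (darker).
ISO: 1250 → 1600 → 2000 → 2500 → 3200 → 4000 — 1 2/3 stops higher (brighter).
Net change so far: 1 2/3 stops darker. Offset with the aperture: f/5 → f/4.5 → f/4 → f/3.5 → f/3.2 → f/2.8.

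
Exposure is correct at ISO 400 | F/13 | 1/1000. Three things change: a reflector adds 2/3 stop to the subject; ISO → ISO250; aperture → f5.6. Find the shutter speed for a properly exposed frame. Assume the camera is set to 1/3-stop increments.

1/5000s

Scene light: 2/3 stop brighter.
ISO: 400 → 320 → 250 — 2/3 stop dropped (darker).
Aperture: f/13 → f/11 → f/10 → f/9 → f/8 → f/7.1 → f/6.3 → f/5.6 — 2 1/3 stops wider (brighter).
Net so far: 2 1/3 stops brighter. Shutter speed: 1/1000 → 1/1250 → 1/1600 → 1/2000 → 1/2500 → 1/3200 → 1/4000 → 1/5000.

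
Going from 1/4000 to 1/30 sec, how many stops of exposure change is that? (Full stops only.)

7 stops

1/4000 → 1/2000 → 1/1000 → 1/500 → 1/250 → 1/125 → 1/60 → 1/30 — count the steps: 7 stops.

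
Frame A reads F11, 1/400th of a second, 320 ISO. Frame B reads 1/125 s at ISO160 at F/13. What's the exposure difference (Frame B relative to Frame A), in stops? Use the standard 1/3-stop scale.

1/3 stop brighter

Aperture: f/11 → f/13 — 1/3 stop stopped down (darker).
Shutter speed: 1/400 → 1/320 → 1/250 → 1/200 → 1/160 → 1/125 — 1 2/3 stops longer (brighter).
ISO: 320 → 250 → 200 → 160 — 1 stop dropped (darker).
Net: −1/3 +1 2/3 −1 = +1/3 stops.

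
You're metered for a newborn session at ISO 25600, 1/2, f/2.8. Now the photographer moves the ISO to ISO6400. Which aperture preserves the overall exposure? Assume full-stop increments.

f/1.4

ISO: 25600 → 12800 → 6400 — 2 stops dropped (darker).
Need 2 stops brighter from the aperture: f/2.8 → f/2 → f/1.4.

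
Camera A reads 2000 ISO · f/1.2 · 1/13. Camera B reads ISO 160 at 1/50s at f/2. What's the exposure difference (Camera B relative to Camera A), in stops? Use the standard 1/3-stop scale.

7 stops darker

Aperture: f/1.2 → f/1.4 → f/1.6 → f/1.8 → f/2 — 1 1/3 stops narrower (darker).
Shutter speed: 1/13 → 1/15 → 1/20 → 1/25 → 1/30 → 1/40 → 1/50 — 2 stops shorter (darker).
ISO: 2000 → 1600 → 1250 → 1000 → 800 → 640 → 500 → 400 → 320 → 250 → 200 → 160 — 3 2/3 stops lower (darker).
Net: −1 1/3 −2 −3 2/3 = −7 stops.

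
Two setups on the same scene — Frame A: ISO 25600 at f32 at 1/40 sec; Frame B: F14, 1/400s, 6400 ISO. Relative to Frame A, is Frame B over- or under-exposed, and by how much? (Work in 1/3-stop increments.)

Aperture: f/32 → f/29 → f/25 → f/22 → f/20 → f/18 → f/16 → f/14 — 2 1/3 stops wider (brighter).
Shutter speed: 1/40 → 1/50 → 1/60 → 1/80 → 1/100 → 1/125 → 1/160 → 1/200 → 1/250 → 1/320 → 1/400 — 3 1/3 stops shorter (darker).
ISO: 25600 → 20000 → 16000 → 12800 → 10000 → 8000 → 6400 — 2 stops lower (darker).
Net: +2 1/3 −3 1/3 −2 = −3 stops.

3 stops darker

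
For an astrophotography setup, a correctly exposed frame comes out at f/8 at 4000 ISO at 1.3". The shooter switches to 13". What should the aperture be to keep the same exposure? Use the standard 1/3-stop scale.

Shutter speed: 1.3 → 1.6 → 2 → 2.5 → 3.2 → 4 → 5 → 6 → 8 → 10 → 13 — 3 1/3 stops slower (brighter).
Need 3 1/3 stops darker from the aperture: f/8 → f/9 → f/10 → f/11 → f/13 → f/14 → f/16 → f/18 → f/20 → f/22 → f/25.

f/25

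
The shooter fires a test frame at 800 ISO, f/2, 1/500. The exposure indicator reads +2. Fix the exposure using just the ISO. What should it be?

Overexposed by 2 stops → need 2 stops darker.
ISO: 800 → 400 → 200.

ISO 200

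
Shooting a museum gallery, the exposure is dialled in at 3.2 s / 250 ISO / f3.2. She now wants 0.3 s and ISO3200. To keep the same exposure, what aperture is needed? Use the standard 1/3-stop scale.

f/3.5

Shutter speed: 3.2 → 2.5 → 2 → 1.6 → 1.3 → 1 → 0.8 → 0.6 → 0.5 → 0.4 → 0.3 — 3 1/3 stops faster (darker).
ISO: 250 → 320 → 400 → 500 → 640 → 800 → 1000 → 1250 → 1600 → 2000 → 2500 → 3200 — 3 2/3 stops higher (brighter).
Net change so far: 1/3 stop brighter. Offset with the aperture: f/3.2 → f/3.5.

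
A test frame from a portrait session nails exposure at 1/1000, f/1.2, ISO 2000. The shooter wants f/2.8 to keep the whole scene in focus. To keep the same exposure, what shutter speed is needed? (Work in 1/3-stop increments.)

Aperture: f/1.2 → f/1.4 → f/1.6 → f/1.8 → f/2 → f/2.2 → f/2.5 → f/2.8 — 2 1/3 stops narrower (darker).
Need 2 1/3 stops brighter from the shutter speed: 1/1000 → 1/800 → 1/640 → 1/500 → 1/400 → 1/320 → 1/250 → 1/200.

1/200s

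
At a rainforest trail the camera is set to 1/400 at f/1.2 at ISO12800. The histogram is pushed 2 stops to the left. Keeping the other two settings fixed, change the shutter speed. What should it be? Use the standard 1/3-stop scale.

Underexposed by 2 stops → need 2 stops brighter.
Shutter speed: 1/400 → 1/320 → 1/250 → 1/200 → 1/160 → 1/125 → 1/100.

1/100s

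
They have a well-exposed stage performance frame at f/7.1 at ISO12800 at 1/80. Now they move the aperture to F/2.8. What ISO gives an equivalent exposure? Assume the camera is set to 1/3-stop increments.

ISO 2000

Aperture: f/7.1 → f/6.3 → f/5.6 → f/5 → f/4.5 → f/4 → f/3.5 → f/3.2 → f/2.8 — 2 2/3 stops opened up (brighter).
Need 2 2/3 stops darker from the ISO: 12800 → 10000 → 8000 → 6400 → 5000 → 4000 → 3200 → 2500 → 2000.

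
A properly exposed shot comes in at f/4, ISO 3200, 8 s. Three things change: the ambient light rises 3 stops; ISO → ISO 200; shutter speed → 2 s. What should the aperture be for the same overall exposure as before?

f/1.4

Scene light: 3 stops brighter.
ISO: 3200 → 1600 → 800 → 400 → 200 — 4 stops dropped (darker).
Shutter speed: 8 → 4 → 2 — 2 stops faster (darker).
Net so far: 3 stops darker. Aperture: f/4 → f/2.8 → f/2 → f/1.4.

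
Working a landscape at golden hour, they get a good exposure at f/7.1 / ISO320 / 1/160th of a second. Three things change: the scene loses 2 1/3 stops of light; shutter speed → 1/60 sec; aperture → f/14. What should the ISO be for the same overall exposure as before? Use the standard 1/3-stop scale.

Scene light: 2 1/3 stops darker.
Shutter speed: 1/160 → 1/125 → 1/100 → 1/80 → 1/60 — 1 1/3 stops longer (brighter).
Aperture: f/7.1 → f/8 → f/9 → f/10 → f/11 → f/13 → f/14 — 2 stops smaller aperture (darker).
Net so far: 3 stops darker. ISO: 320 → 400 → 500 → 640 → 800 → 1000 → 1250 → 1600 → 2000 → 2500.

ISO 2500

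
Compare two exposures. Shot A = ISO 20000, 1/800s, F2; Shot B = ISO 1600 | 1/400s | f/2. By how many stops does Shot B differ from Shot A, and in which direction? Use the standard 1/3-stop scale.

Aperture: unchanged.
Shutter speed: 1/800 → 1/640 → 1/500 → 1/400 — 1 stop longer (brighter).
ISO: 20000 → 16000 → 12800 → 10000 → 8000 → 6400 → 5000 → 4000 → 3200 → 2500 → 2000 → 1600 — 3 2/3 stops dropped (darker).
Net: +1 −3 2/3 = −2 2/3 stops.

2 2/3 stops darker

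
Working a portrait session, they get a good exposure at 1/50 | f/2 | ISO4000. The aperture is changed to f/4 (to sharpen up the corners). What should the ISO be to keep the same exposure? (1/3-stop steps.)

Aperture: f/2 → f/2.2 → f/2.5 → f/2.8 → f/3.2 → f/3.5 → f/4 — 2 stops smaller aperture (darker).
Need 2 stops brighter from the ISO: 4000 → 5000 → 6400 → 8000 → 10000 → 12800 → 16000.

ISO 16000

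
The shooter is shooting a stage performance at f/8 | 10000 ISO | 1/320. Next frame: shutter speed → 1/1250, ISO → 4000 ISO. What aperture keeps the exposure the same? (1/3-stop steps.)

f/2.5

Shutter speed: 1/320 → 1/400 → 1/500 → 1/640 → 1/800 → 1/1000 → 1/1250 — 2 stops shorter (darker).
ISO: 10000 → 8000 → 6400 → 5000 → 4000 — 1 1/3 stops lower (darker).
Net change so far: 3 1/3 stops darker. Offset with the aperture: f/8 → f/7.1 → f/6.3 → f/5.6 → f/5 → f/4.5 → f/4 → f/3.5 → f/3.2 → f/2.8 → f/2.5.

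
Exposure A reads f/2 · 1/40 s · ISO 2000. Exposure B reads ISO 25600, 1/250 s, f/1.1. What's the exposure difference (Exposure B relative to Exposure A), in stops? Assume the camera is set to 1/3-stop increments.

Aperture: f/2 → f/1.8 → f/1.6 → f/1.4 → f/1.2 → f/1.1 — 1 2/3 stops opened up (brighter).
Shutter speed: 1/40 → 1/50 → 1/60 → 1/80 → 1/100 → 1/125 → 1/160 → 1/200 → 1/250 — 2 2/3 stops faster (darker).
ISO: 2000 → 2500 → 3200 → 4000 → 5000 → 6400 → 8000 → 10000 → 12800 → 16000 → 20000 → 25600 — 3 2/3 stops higher (brighter).
Net: +1 2/3 −2 2/3 +3 2/3 = +2 2/3 stops.

2 2/3 stops brighter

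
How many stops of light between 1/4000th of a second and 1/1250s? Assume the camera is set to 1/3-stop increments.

1/4000 → 1/3200 → 1/2500 → 1/2000 → 1/1600 → 1/1250 — count the steps: 5 third-stops = 1 2/3 stops.

1 2/3 stops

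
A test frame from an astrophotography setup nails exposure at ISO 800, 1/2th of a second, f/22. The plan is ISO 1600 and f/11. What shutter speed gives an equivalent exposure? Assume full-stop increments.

ISO: 800 → 1600 — 1 stop higher (brighter).
Aperture: f/22 → f/16 → f/11 — 2 stops wider (brighter).
Net change so far: 3 stops brighter. Offset with the shutter speed: 1/2 → 1/4 → 1/8 → 1/15.

1/15s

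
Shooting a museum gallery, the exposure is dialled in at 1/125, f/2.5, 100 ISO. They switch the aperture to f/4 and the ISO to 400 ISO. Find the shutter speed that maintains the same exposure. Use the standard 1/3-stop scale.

Aperture: f/2.5 → f/2.8 → f/3.2 → f/3.5 → f/4 — 1 1/3 stops smaller aperture (darker).
ISO: 100 → 125 → 160 → 200 → 250 → 320 → 400 — 2 stops raised (brighter).
Net change so far: 2/3 stop brighter. Offset with the shutter speed: 1/125 → 1/160 → 1/200.

1/200s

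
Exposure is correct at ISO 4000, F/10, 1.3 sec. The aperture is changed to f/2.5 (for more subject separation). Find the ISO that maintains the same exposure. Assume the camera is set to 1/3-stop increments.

ISO 250

Aperture: f/10 → f/9 → f/8 → f/7.1 → f/6.3 → f/5.6 → f/5 → f/4.5 → f/4 → f/3.5 → f/3.2 → f/2.8 → f/2.5 — 4 stops larger aperture (brighter).
Need 4 stops darker from the ISO: 4000 → 3200 → 2500 → 2000 → 1600 → 1250 → 1000 → 800 → 640 → 500 → 400 → 320 → 250.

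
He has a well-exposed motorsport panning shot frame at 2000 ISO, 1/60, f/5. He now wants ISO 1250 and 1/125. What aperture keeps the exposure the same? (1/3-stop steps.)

f/2.8

ISO: 2000 → 1600 → 1250 — 2/3 stop dropped (darker).
Shutter speed: 1/60 → 1/80 → 1/100 → 1/125 — 1 stop shorter (darker).
Net change so far: 1 2/3 stops darker. Offset with the aperture: f/5 → f/4.5 → f/4 → f/3.5 → f/3.2 → f/2.8.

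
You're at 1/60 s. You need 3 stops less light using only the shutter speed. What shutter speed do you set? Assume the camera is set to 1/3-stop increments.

Shutter speed: 1/60 → 1/80 → 1/100 → 1/125 → 1/160 → 1/200 → 1/250 → 1/320 → 1/400 → 1/500 — 3 stops shorter (darker).

1/500s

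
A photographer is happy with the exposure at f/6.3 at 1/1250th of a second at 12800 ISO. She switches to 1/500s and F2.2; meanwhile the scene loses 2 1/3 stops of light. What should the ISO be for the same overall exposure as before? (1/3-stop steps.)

ISO 3200

Scene light: 2 1/3 stops darker.
Shutter speed: 1/1250 → 1/1000 → 1/800 → 1/640 → 1/500 — 1 1/3 stops slower (brighter).
Aperture: f/6.3 → f/5.6 → f/5 → f/4.5 → f/4 → f/3.5 → f/3.2 → f/2.8 → f/2.5 → f/2.2 — 3 stops opened up (brighter).
Net so far: 2 stops brighter. ISO: 12800 → 10000 → 8000 → 6400 → 5000 → 4000 → 3200.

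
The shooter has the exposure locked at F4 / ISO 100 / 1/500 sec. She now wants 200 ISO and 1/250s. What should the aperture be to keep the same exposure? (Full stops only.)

f/8

ISO: 100 → 200 — 1 stop raised (brighter).
Shutter speed: 1/500 → 1/250 — 1 stop slower (brighter).
Net change so far: 2 stops brighter. Offset with the aperture: f/4 → f/5.6 → f/8.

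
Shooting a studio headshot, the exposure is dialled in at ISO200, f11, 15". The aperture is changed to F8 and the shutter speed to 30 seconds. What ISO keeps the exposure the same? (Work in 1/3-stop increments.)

ISO 50

Aperture: f/11 → f/10 → f/9 → f/8 — 1 stop opened up (brighter).
Shutter speed: 15 → 20 → 25 → 30 — 1 stop longer (brighter).
Net change so far: 2 stops brighter. Offset with the ISO: 200 → 160 → 125 → 100 → 80 → 64 → 50.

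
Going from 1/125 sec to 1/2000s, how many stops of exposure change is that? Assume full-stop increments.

4 stops

1/125 → 1/250 → 1/500 → 1/1000 → 1/2000 — count the steps: 4 stops.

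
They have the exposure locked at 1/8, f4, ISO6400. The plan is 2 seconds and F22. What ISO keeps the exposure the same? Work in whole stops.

Shutter speed: 1/8 → 1/4 → 1/2 → 1 → 2 — 4 stops slower (brighter).
Aperture: f/4 → f/5.6 → f/8 → f/11 → f/16 → f/22 — 5 stops narrower (darker).
Net change so far: 1 stop darker. Offset with the ISO: 6400 → 12800.

ISO 12800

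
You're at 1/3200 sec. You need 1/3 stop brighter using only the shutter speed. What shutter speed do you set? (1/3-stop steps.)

Shutter speed: 1/3200 → 1/2500 — 1/3 stop slower (brighter).

1/2500s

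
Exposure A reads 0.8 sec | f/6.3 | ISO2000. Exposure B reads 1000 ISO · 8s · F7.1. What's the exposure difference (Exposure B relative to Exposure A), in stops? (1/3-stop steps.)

Aperture: f/6.3 → f/7.1 — 1/3 stop stopped down (darker).
Shutter speed: 0.8 → 1 → 1.3 → 1.6 → 2 → 2.5 → 3.2 → 4 → 5 → 6 → 8 — 3 1/3 stops longer (brighter).
ISO: 2000 → 1600 → 1250 → 1000 — 1 stop dropped (darker).
Net: −1/3 +3 1/3 −1 = +2 stops.

2 stops brighter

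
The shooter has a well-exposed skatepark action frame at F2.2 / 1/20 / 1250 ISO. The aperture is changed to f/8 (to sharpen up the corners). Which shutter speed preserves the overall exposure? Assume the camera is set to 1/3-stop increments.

0.6 s

Aperture: f/2.2 → f/2.5 → f/2.8 → f/3.2 → f/3.5 → f/4 → f/4.5 → f/5 → f/5.6 → f/6.3 → f/7.1 → f/8 — 3 2/3 stops smaller aperture (darker).
Need 3 2/3 stops brighter from the shutter speed: 1/20 → 1/15 → 1/13 → 1/10 → 1/8 → 1/6 → 1/5 → 1/4 → 0.3 → 0.4 → 0.5 → 0.6.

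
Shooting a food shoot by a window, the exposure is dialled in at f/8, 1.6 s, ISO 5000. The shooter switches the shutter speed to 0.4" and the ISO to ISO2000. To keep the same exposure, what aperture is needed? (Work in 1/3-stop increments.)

Shutter speed: 1.6 → 1.3 → 1 → 0.8 → 0.6 → 0.5 → 0.4 — 2 stops faster (darker).
ISO: 5000 → 4000 → 3200 → 2500 → 2000 — 1 1/3 stops dropped (darker).
Net change so far: 3 1/3 stops darker. Offset with the aperture: f/8 → f/7.1 → f/6.3 → f/5.6 → f/5 → f/4.5 → f/4 → f/3.5 → f/3.2 → f/2.8 → f/2.5.

f/2.5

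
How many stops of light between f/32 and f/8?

f/32 → f/22 → f/16 → f/11 → f/8 — count the steps: 4 stops.

4 stops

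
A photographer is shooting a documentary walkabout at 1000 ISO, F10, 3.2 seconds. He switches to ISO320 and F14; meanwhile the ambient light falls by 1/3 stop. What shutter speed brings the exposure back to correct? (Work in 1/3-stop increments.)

Scene light: 1/3 stop darker.
ISO: 1000 → 800 → 640 → 500 → 400 → 320 — 1 2/3 stops lower (darker).
Aperture: f/10 → f/11 → f/13 → f/14 — 1 stop stopped down (darker).
Net so far: 3 stops darker. Shutter speed: 3.2 → 4 → 5 → 6 → 8 → 10 → 13 → 15 → 20 → 25.

25 s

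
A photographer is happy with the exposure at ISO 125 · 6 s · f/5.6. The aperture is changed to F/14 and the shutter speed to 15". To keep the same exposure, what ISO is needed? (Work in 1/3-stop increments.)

ISO 320

Aperture: f/5.6 → f/6.3 → f/7.1 → f/8 → f/9 → f/10 → f/11 → f/13 → f/14 — 2 2/3 stops smaller aperture (darker).
Shutter speed: 6 → 8 → 10 → 13 → 15 — 1 1/3 stops longer (brighter).
Net change so far: 1 1/3 stops darker. Offset with the ISO: 125 → 160 → 200 → 250 → 320.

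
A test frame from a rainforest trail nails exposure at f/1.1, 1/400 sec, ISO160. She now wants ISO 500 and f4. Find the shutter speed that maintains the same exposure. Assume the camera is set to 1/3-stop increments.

ISO: 160 → 200 → 250 → 320 → 400 → 500 — 1 2/3 stops raised (brighter).
Aperture: f/1.1 → f/1.2 → f/1.4 → f/1.6 → f/1.8 → f/2 → f/2.2 → f/2.5 → f/2.8 → f/3.2 → f/3.5 → f/4 — 3 2/3 stops narrower (darker).
Net change so far: 2 stops darker. Offset with the shutter speed: 1/400 → 1/320 → 1/250 → 1/200 → 1/160 → 1/125 → 1/100.

1/100s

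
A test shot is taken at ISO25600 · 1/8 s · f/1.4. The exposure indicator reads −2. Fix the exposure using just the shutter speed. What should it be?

Underexposed by 2 stops → need 2 stops brighter.
Shutter speed: 1/8 → 1/4 → 1/2.

1/2s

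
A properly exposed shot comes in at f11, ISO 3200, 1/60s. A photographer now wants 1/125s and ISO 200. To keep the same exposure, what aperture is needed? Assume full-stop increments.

f/2

Shutter speed: 1/60 → 1/125 — 1 stop faster (darker).
ISO: 3200 → 1600 → 800 → 400 → 200 — 4 stops dropped (darker).
Net change so far: 5 stops darker. Offset with the aperture: f/11 → f/8 → f/5.6 → f/4 → f/2.8 → f/2.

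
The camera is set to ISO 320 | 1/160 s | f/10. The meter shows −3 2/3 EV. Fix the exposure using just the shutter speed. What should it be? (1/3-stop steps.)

1/13s

Underexposed by 3 2/3 stops → need 3 2/3 stops brighter.
Shutter speed: 1/160 → 1/125 → 1/100 → 1/80 → 1/60 → 1/50 → 1/40 → 1/30 → 1/25 → 1/20 → 1/15 → 1/13.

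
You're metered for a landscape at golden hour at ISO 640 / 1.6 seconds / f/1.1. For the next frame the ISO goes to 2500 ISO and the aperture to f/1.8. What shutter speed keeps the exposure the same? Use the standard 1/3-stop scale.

ISO: 640 → 800 → 1000 → 1250 → 1600 → 2000 → 2500 — 2 stops higher (brighter).
Aperture: f/1.1 → f/1.2 → f/1.4 → f/1.6 → f/1.8 — 1 1/3 stops stopped down (darker).
Net change so far: 2/3 stop brighter. Offset with the shutter speed: 1.6 → 1.3 → 1.

1 s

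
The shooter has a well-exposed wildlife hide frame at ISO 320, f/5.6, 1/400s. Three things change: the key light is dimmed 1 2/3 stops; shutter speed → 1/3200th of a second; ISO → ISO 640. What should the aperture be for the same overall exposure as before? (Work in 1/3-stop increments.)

f/1.6

Scene light: 1 2/3 stops darker.
Shutter speed: 1/400 → 1/500 → 1/640 → 1/800 → 1/1000 → 1/1250 → 1/1600 → 1/2000 → 1/2500 → 1/3200 — 3 stops faster (darker).
ISO: 320 → 400 → 500 → 640 — 1 stop higher (brighter).
Net so far: 3 2/3 stops darker. Aperture: f/5.6 → f/5 → f/4.5 → f/4 → f/3.5 → f/3.2 → f/2.8 → f/2.5 → f/2.2 → f/2 → f/1.8 → f/1.6.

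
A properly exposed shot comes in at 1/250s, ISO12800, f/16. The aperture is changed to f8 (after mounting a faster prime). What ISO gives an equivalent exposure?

ISO 3200

Aperture: f/16 → f/11 → f/8 — 2 stops wider (brighter).
Need 2 stops darker from the ISO: 12800 → 6400 → 3200.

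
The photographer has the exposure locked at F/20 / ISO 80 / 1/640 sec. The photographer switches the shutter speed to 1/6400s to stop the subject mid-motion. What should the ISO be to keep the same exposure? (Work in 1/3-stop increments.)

Shutter speed: 1/640 → 1/800 → 1/1000 → 1/1250 → 1/1600 → 1/2000 → 1/2500 → 1/3200 → 1/4000 → 1/5000 → 1/6400 — 3 1/3 stops shorter (darker).
Need 3 1/3 stops brighter from the ISO: 80 → 100 → 125 → 160 → 200 → 250 → 320 → 400 → 500 → 640 → 800.

ISO 800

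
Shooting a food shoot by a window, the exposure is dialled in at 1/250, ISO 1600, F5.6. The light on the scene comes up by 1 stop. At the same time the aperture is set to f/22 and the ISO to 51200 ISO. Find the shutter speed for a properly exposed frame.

Scene light: 1 stop brighter.
Aperture: f/5.6 → f/8 → f/11 → f/16 → f/22 — 4 stops stopped down (darker).
ISO: 1600 → 3200 → 6400 → 12800 → 25600 → 51200 — 5 stops raised (brighter).
Net so far: 2 stops brighter. Shutter speed: 1/250 → 1/500 → 1/1000.

1/1000s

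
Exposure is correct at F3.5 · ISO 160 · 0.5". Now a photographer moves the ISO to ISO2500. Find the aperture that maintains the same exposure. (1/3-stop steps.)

ISO: 160 → 200 → 250 → 320 → 400 → 500 → 640 → 800 → 1000 → 1250 → 1600 → 2000 → 2500 — 4 stops higher (brighter).
Need 4 stops darker from the aperture: f/3.5 → f/4 → f/4.5 → f/5 → f/5.6 → f/6.3 → f/7.1 → f/8 → f/9 → f/10 → f/11 → f/13 → f/14.

f/14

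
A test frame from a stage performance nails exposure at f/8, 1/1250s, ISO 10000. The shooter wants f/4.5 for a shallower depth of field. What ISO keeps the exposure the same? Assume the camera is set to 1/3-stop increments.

Aperture: f/8 → f/7.1 → f/6.3 → f/5.6 → f/5 → f/4.5 — 1 2/3 stops wider (brighter).
Need 1 2/3 stops darker from the ISO: 10000 → 8000 → 6400 → 5000 → 4000 → 3200.

ISO 3200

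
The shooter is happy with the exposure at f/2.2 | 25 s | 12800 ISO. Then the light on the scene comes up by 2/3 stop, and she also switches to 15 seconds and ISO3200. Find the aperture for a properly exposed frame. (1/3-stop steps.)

Scene light: 2/3 stop brighter.
Shutter speed: 25 → 20 → 15 — 2/3 stop shorter (darker).
ISO: 12800 → 10000 → 8000 → 6400 → 5000 → 4000 → 3200 — 2 stops lower (darker).
Net so far: 2 stops darker. Aperture: f/2.2 → f/2 → f/1.8 → f/1.6 → f/1.4 → f/1.2 → f/1.1.

f/1.1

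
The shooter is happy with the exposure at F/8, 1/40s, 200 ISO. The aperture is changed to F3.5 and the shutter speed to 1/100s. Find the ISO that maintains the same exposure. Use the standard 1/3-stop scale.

Aperture: f/8 → f/7.1 → f/6.3 → f/5.6 → f/5 → f/4.5 → f/4 → f/3.5 — 2 1/3 stops wider (brighter).
Shutter speed: 1/40 → 1/50 → 1/60 → 1/80 → 1/100 — 1 1/3 stops faster (darker).
Net change so far: 1 stop brighter. Offset with the ISO: 200 → 160 → 125 → 100.

ISO 100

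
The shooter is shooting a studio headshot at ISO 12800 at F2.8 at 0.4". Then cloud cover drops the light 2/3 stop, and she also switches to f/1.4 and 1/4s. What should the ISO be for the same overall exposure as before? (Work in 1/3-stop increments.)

ISO 8000

Scene light: 2/3 stop darker.
Aperture: f/2.8 → f/2.5 → f/2.2 → f/2 → f/1.8 → f/1.6 → f/1.4 — 2 stops larger aperture (brighter).
Shutter speed: 0.4 → 0.3 → 1/4 — 2/3 stop faster (darker).
Net so far: 2/3 stop brighter. ISO: 12800 → 10000 → 8000.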